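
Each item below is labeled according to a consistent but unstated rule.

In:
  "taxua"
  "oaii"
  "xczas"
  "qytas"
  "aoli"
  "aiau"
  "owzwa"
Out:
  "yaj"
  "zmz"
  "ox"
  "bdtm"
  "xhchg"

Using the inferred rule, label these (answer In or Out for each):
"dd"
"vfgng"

One predicate separates the groups cleanly: length ≥ 4 AND contains 'a'.

Out, Out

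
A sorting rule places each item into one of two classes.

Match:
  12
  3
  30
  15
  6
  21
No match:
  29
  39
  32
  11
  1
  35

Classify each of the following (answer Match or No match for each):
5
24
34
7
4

Every 'Match' example satisfies: multiple of 3 AND at most 30. None of the 'No match' examples do.
5: 5 = 3·1 + 2, 5 ≤ 30, doesn't qualify → No match.
24: 24 = 3·8, 24 ≤ 30, qualifies → Match.
34: 34 = 3·11 + 1, 34 > 30, doesn't qualify → No match.
7: 7 = 3·2 + 1, 7 ≤ 30, doesn't qualify → No match.
4: 4 = 3·1 + 1, 4 ≤ 30, doesn't qualify → No match.

No match, Match, No match, No match, No match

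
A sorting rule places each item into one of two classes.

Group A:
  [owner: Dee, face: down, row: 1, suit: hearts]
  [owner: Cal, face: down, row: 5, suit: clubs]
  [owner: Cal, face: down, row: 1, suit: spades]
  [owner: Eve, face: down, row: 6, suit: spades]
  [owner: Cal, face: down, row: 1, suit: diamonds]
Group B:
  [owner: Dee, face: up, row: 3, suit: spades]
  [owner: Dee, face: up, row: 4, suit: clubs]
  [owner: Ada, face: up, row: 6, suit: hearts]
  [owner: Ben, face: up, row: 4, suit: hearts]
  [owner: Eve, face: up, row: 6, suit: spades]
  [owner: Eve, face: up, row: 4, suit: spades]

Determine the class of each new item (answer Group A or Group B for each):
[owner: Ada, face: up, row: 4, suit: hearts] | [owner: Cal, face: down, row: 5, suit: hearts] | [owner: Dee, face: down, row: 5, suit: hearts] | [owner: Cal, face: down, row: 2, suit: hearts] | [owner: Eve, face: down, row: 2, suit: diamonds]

Group B, Group A, Group A, Group A, Group A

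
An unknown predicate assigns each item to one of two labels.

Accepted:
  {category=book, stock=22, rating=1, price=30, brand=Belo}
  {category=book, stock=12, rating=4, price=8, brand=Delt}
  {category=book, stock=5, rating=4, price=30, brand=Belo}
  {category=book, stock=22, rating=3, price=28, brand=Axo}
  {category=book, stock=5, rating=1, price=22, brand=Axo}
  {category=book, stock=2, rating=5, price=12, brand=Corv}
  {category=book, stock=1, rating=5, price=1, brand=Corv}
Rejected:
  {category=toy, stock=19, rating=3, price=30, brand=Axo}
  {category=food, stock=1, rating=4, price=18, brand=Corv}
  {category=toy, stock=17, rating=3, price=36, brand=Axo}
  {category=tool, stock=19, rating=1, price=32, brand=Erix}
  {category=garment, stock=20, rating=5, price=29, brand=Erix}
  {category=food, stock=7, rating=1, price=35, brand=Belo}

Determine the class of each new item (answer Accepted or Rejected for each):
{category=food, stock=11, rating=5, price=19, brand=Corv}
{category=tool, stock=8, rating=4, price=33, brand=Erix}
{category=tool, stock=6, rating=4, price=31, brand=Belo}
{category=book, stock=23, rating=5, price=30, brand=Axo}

Rejected, Rejected, Rejected, Accepted

Comparing the two groups points to one rule — category is book.
{category=food, stock=11, rating=5, price=19, brand=Corv}: Rejected (category is food). {category=tool, stock=8, rating=4, price=33, brand=Erix}: Rejected (category is tool). {category=tool, stock=6, rating=4, price=31, brand=Belo}: Rejected (category is tool). {category=book, stock=23, rating=5, price=30, brand=Axo}: Accepted (category is book).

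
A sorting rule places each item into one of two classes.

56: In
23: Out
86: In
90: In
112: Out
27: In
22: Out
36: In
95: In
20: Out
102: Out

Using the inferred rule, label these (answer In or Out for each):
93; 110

In, Out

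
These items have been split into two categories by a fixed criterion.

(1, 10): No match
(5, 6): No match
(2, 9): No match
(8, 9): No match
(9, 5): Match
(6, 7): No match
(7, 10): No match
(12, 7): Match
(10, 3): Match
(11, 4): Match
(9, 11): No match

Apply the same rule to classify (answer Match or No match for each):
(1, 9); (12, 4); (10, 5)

No match, Match, Match

The rule appears to be: first > second.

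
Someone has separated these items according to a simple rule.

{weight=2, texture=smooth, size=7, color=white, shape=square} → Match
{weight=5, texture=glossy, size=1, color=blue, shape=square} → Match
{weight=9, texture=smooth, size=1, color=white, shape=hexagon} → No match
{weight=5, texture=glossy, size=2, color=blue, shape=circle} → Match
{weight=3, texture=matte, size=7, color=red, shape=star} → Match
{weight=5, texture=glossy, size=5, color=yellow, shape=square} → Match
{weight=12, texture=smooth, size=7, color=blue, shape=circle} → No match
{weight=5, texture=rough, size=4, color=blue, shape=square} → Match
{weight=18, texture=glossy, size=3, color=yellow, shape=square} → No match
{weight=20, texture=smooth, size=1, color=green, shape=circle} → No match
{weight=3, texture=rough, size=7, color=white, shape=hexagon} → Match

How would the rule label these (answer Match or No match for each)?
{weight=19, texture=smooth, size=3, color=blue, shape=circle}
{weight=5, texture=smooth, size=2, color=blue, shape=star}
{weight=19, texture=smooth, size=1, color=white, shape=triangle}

The rule appears to be: weight ≤ 5.
{weight=19, texture=smooth, size=3, color=blue, shape=circle}: weight = 19 — doesn't match, so No match. {weight=5, texture=smooth, size=2, color=blue, shape=star}: weight = 5 — satisfies this, so Match. {weight=19, texture=smooth, size=1, color=white, shape=triangle}: weight = 19 — doesn't match, so No match.

No match, Match, No match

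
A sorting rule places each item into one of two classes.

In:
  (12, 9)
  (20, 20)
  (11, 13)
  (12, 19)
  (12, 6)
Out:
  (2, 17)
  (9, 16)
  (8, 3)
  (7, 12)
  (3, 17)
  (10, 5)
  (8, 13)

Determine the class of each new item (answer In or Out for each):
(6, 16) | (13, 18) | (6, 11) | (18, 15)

The distinguishing property — first ≥ 11 — holds for all the 'In' cases and none of the 'Out' cases.
(6, 16) → first 6 → Out. (13, 18) → first 13 → In. (6, 11) → first 6 → Out. (18, 15) → first 18 → In.

Out, In, Out, In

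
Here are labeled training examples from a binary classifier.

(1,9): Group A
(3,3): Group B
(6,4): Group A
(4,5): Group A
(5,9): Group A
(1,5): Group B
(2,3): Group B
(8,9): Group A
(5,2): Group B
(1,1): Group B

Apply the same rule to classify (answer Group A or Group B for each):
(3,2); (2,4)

The common property of the 'Group A' items is: sum ≥ 9. No 'Group B' item has it.

Group B, Group B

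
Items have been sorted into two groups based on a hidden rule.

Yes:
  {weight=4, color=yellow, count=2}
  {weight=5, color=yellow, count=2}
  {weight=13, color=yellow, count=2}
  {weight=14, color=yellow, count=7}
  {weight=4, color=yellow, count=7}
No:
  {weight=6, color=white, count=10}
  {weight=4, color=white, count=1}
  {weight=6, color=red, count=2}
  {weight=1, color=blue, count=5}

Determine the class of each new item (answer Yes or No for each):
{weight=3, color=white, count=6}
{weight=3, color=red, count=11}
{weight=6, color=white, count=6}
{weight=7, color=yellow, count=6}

No, No, No, Yes

The classifier is using: color is yellow.
No: {weight=3, color=white, count=6}, since color is white.
No: {weight=3, color=red, count=11}, since color is red.
No: {weight=6, color=white, count=6}, since color is white.
Yes: {weight=7, color=yellow, count=6}, since color is yellow.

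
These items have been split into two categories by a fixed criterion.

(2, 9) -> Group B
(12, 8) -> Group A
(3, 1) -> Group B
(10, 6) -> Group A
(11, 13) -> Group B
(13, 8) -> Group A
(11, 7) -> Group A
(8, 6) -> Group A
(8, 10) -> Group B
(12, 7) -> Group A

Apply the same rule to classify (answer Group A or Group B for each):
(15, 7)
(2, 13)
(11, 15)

Rule: first > second AND sum ≥ 11. This holds for each 'Group A' example and fails for each 'Group B' one.
(15, 7): 15 > 7, 15+7 = 22, meets the rule → Group A. (2, 13): 2 < 13, 2+13 = 15, fails this test → Group B. (11, 15): 11 < 15, 11+15 = 26, fails this test → Group B.

Group A, Group B, Group B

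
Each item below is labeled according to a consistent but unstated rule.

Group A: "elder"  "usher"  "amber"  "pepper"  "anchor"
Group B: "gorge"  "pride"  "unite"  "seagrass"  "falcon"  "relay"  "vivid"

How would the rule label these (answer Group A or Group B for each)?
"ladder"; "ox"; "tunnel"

Group A, Group B, Group B

Comparing the two groups points to one rule — ends with 'r'.
"ladder": ends with 'r' — fits, so Group A.
"ox": ends with 'x' — doesn't match, so Group B.
"tunnel": ends with 'l' — doesn't match, so Group B.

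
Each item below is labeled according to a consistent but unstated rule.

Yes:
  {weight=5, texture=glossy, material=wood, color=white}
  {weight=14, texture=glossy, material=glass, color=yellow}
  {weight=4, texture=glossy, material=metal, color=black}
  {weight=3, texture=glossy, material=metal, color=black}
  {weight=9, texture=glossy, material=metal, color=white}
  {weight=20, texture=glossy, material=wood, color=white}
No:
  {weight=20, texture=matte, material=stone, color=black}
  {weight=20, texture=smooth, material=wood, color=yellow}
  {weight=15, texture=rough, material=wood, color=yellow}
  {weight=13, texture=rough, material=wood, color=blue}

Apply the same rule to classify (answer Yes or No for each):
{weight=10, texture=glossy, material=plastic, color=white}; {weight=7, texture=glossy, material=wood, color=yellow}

'Yes' ⟺ texture is glossy.
{weight=10, texture=glossy, material=plastic, color=white}: Yes (texture is glossy).
{weight=7, texture=glossy, material=wood, color=yellow}: Yes (texture is glossy).

Yes, Yes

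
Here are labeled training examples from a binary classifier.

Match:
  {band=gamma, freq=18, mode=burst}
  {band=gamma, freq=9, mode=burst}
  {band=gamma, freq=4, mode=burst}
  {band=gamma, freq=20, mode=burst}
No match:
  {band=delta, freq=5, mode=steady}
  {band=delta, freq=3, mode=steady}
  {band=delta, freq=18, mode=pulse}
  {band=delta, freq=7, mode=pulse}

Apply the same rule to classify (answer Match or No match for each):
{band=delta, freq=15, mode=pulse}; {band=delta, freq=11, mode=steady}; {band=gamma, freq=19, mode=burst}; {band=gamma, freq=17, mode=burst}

'Match' ⟺ band is gamma.
{band=delta, freq=15, mode=pulse} → band is delta → No match.
{band=delta, freq=11, mode=steady} → band is delta → No match.
{band=gamma, freq=19, mode=burst} → band is gamma → Match.
{band=gamma, freq=17, mode=burst} → band is gamma → Match.

No match, No match, Match, Match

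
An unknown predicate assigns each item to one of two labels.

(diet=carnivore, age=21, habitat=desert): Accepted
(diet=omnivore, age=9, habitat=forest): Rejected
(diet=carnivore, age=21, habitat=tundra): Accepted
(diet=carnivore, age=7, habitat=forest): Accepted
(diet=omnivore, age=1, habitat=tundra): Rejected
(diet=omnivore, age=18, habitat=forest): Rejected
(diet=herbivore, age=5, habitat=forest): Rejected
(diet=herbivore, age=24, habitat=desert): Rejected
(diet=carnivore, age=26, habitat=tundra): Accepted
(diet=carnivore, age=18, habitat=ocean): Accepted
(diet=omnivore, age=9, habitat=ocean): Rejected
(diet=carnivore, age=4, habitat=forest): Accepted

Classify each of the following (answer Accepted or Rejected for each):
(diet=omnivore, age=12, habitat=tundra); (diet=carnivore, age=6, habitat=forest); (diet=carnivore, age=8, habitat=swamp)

Comparing the two groups points to one rule — diet is carnivore.
(diet=omnivore, age=12, habitat=tundra): diet is omnivore, lacks this property → Rejected. (diet=carnivore, age=6, habitat=forest): diet is carnivore, meets the rule → Accepted. (diet=carnivore, age=8, habitat=swamp): diet is carnivore, meets the rule → Accepted.

Rejected, Accepted, Accepted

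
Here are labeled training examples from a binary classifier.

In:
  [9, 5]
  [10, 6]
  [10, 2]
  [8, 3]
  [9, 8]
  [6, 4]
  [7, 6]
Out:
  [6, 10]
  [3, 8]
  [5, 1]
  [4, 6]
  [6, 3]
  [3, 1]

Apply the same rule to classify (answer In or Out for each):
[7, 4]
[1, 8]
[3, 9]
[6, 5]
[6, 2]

Every 'In' example satisfies: first > second AND sum ≥ 10. None of the 'Out' examples do.

In, Out, Out, In, Out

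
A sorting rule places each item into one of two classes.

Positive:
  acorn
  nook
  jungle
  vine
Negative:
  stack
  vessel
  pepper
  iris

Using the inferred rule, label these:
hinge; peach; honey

Positive, Negative, Positive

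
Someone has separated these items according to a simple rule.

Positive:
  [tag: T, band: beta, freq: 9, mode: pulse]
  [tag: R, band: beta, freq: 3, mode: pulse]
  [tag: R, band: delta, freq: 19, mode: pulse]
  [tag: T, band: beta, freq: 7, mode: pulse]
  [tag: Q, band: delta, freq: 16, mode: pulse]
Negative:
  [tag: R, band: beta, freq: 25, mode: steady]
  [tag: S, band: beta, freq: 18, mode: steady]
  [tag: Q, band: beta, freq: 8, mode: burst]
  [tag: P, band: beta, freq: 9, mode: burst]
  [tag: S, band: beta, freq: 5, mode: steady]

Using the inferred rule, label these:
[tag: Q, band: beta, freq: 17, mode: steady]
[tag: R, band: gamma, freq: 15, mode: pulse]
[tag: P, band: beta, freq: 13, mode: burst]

A rule that fits every label: mode is pulse — true of each 'Positive' example, false of each 'Negative' one.
[tag: Q, band: beta, freq: 17, mode: steady] → mode is steady → Negative. [tag: R, band: gamma, freq: 15, mode: pulse] → mode is pulse → Positive. [tag: P, band: beta, freq: 13, mode: burst] → mode is burst → Negative.

Negative, Positive, Negative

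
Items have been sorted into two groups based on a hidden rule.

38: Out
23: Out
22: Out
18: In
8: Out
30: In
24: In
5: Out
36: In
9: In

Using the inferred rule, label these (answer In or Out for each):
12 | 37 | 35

Looking at the examples, the only property every 'In' case has and every 'Out' case lacks is: multiple of 3.
12: 12 = 3·4, checks out → In.
37: 37 = 3·12 + 1, does not fit → Out.
35: 35 = 3·11 + 2, does not fit → Out.

In, Out, Out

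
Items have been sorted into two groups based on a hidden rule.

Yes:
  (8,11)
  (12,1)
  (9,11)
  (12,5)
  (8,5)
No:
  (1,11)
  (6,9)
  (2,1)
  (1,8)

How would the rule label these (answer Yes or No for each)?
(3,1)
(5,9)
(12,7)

The classifier is using: first ≥ 8.

No, No, Yes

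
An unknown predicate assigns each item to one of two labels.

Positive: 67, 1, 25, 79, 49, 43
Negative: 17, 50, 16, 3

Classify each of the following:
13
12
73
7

Positive, Negative, Positive, Positive

The rule appears to be: ≡ 1 (mod 6).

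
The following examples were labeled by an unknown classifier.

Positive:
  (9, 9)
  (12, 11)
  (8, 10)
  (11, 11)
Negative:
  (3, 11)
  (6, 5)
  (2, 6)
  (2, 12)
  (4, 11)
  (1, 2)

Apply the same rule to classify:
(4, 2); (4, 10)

'Positive' ⟺ sum ≥ 18.
(4, 2): 4+2 = 6, lacks this property → Negative.
(4, 10): 4+10 = 14, lacks this property → Negative.

Negative, Negative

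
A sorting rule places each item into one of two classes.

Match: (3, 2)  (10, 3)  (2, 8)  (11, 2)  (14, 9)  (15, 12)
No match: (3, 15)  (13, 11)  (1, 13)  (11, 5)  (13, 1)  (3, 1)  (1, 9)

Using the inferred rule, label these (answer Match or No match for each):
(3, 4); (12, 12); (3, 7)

A rule that fits every label: product is even — true of each 'Match' example, false of each 'No match' one.
(3, 4): 3·4 = 12 — fits, so Match.
(12, 12): 12·12 = 144 — fits, so Match.
(3, 7): 3·7 = 21 — lacks this property, so No match.

Match, Match, No match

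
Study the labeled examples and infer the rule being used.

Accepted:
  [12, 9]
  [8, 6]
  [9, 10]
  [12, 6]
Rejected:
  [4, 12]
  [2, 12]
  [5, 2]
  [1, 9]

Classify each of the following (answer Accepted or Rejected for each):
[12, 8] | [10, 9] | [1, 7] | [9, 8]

Accepted, Accepted, Rejected, Accepted

All 'Accepted' examples share one property — first ≥ 6 — and every 'Rejected' example lacks it.
[12, 8]: Accepted (first 12).
[10, 9]: Accepted (first 10).
[1, 7]: Rejected (first 1).
[9, 8]: Accepted (first 9).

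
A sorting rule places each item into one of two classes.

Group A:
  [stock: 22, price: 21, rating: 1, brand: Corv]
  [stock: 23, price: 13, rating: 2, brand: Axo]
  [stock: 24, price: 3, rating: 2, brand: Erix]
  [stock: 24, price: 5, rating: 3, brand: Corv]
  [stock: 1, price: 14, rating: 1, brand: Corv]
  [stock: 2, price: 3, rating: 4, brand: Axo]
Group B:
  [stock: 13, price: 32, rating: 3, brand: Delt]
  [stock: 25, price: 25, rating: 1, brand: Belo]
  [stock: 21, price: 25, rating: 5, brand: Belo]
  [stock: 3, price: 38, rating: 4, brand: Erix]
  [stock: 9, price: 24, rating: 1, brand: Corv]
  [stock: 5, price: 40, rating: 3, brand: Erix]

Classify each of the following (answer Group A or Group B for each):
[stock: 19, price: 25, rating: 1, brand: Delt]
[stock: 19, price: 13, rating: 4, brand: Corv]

Group B, Group A

The pattern is that an item is 'Group A' exactly when: price ≤ 21.
[stock: 19, price: 25, rating: 1, brand: Delt] — price = 25, hence Group B. [stock: 19, price: 13, rating: 4, brand: Corv] — price = 13, hence Group A.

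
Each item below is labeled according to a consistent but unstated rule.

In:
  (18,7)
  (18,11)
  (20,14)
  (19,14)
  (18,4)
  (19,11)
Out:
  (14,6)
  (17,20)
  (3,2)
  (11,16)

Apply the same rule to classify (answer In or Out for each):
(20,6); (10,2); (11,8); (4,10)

In, Out, Out, Out

The simplest hypothesis consistent with all the labels is: first ≥ 18.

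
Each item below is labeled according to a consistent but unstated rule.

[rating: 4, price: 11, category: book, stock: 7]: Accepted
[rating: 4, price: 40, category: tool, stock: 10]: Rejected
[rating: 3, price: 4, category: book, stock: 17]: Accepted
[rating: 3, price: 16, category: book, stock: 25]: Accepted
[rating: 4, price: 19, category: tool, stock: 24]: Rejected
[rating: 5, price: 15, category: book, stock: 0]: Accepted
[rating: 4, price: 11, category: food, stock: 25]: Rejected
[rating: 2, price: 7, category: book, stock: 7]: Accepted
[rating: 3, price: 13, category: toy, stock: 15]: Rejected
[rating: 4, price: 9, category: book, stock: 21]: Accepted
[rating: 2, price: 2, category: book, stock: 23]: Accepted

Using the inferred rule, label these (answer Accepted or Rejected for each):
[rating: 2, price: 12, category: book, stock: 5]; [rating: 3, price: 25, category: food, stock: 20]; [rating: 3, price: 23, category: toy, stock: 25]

One predicate separates the groups cleanly: category is book.
Accepted: [rating: 2, price: 12, category: book, stock: 5], since category is book. Rejected: [rating: 3, price: 25, category: food, stock: 20], since category is food. Rejected: [rating: 3, price: 23, category: toy, stock: 25], since category is toy.

Accepted, Rejected, Rejected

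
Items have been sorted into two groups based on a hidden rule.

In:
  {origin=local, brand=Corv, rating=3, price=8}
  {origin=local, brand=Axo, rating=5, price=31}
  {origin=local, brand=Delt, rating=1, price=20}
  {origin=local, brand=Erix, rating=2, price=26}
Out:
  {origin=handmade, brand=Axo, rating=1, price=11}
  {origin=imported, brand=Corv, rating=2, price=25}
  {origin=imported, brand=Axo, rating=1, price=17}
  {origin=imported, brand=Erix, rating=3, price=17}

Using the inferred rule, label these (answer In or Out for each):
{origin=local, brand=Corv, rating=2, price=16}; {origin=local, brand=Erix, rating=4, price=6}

All 'In' examples share one property — origin is local — and every 'Out' example lacks it.
{origin=local, brand=Corv, rating=2, price=16} — origin is local, hence In.
{origin=local, brand=Erix, rating=4, price=6} — origin is local, hence In.

In, In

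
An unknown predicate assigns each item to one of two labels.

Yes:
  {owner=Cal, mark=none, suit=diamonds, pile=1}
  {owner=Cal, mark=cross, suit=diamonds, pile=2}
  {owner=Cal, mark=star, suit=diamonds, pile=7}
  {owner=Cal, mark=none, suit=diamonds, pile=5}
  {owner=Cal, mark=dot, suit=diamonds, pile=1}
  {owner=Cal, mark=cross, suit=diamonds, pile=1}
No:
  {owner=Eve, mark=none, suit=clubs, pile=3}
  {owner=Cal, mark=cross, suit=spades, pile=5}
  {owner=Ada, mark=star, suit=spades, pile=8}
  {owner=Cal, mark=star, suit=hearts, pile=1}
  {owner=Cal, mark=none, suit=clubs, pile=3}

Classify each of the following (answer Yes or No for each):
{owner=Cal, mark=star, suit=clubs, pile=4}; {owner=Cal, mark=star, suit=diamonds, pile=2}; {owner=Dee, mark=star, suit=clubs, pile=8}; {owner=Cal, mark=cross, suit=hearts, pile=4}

No, Yes, No, No

Looking at the examples, the only property every 'Yes' case has and every 'No' case lacks is: suit is diamonds.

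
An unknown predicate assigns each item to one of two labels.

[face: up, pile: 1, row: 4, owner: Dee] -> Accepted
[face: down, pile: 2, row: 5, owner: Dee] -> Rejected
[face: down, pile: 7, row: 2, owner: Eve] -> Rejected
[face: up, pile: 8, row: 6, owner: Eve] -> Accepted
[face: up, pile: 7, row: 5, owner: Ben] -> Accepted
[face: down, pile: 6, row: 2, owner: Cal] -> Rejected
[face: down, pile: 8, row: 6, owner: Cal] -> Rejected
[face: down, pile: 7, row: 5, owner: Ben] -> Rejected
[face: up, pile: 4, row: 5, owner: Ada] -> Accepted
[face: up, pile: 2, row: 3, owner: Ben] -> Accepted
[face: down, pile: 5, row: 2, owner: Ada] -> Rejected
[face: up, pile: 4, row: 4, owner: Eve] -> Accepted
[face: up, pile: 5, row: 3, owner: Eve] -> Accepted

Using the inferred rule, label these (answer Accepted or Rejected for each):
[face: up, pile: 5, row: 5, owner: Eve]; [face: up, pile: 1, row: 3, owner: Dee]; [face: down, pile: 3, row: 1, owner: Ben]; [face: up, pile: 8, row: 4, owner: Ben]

The rule appears to be: face is up.
[face: up, pile: 5, row: 5, owner: Eve] — face is up, hence Accepted. [face: up, pile: 1, row: 3, owner: Dee] — face is up, hence Accepted. [face: down, pile: 3, row: 1, owner: Ben] — face is down, hence Rejected. [face: up, pile: 8, row: 4, owner: Ben] — face is up, hence Accepted.

Accepted, Accepted, Rejected, Accepted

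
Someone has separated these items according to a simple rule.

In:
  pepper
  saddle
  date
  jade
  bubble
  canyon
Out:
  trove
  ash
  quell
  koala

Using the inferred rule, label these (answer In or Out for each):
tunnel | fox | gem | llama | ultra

The simplest hypothesis consistent with all the labels is: even length.
tunnel: In (length 6). fox: Out (length 3). gem: Out (length 3). llama: Out (length 5). ultra: Out (length 5).

In, Out, Out, Out, Out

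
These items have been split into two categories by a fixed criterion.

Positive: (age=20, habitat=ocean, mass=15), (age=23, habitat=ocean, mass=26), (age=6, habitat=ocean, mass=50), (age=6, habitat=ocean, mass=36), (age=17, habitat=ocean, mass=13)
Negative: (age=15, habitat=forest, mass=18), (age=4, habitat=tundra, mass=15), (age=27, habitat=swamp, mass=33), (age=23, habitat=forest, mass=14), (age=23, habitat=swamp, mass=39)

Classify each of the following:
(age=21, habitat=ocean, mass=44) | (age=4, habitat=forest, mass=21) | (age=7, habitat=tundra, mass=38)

Positive, Negative, Negative

The pattern is that an item is 'Positive' exactly when: habitat is ocean.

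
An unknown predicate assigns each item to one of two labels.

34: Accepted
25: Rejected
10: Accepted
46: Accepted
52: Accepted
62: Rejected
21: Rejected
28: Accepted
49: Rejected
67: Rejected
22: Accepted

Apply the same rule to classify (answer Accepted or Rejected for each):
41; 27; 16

Rejected, Rejected, Accepted

A rule that fits every label: ≡ 4 (mod 6) — true of each 'Accepted' example, false of each 'Rejected' one.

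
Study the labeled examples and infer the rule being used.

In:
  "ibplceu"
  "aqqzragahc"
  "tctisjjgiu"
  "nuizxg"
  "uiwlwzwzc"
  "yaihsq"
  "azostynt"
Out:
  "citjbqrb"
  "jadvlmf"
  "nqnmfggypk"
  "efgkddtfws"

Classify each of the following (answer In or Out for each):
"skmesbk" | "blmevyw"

'In' ⟺ has ≥ 2 vowels.
"skmesbk" — 1 vowel, hence Out. "blmevyw" — 1 vowel, hence Out.

Out, Out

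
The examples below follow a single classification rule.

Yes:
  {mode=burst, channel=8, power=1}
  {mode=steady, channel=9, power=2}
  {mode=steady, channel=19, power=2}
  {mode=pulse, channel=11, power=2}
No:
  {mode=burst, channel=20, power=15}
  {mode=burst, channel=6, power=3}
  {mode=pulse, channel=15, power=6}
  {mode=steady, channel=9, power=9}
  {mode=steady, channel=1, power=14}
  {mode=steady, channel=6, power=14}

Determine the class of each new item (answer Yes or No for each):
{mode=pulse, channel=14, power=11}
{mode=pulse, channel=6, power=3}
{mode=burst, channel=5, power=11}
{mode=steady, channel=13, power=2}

No, No, No, Yes

The classifier is using: power ≤ 2.
{mode=pulse, channel=14, power=11}: No (power = 11). {mode=pulse, channel=6, power=3}: No (power = 3). {mode=burst, channel=5, power=11}: No (power = 11). {mode=steady, channel=13, power=2}: Yes (power = 2).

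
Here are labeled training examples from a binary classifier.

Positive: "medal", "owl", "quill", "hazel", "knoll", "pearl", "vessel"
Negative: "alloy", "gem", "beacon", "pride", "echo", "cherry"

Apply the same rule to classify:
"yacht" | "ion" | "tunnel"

Comparing the two groups points to one rule — ends with 'l'.
"yacht": Negative (ends with 't'). "ion": Negative (ends with 'n'). "tunnel": Positive (ends with 'l').

Negative, Negative, Positive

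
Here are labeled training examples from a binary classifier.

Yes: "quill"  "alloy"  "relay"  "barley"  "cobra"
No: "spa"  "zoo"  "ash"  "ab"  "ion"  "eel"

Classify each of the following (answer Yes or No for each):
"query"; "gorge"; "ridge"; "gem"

One predicate separates the groups cleanly: length ≥ 5.
Yes: "query", since length 5.
Yes: "gorge", since length 5.
Yes: "ridge", since length 5.
No: "gem", since length 3.

Yes, Yes, Yes, No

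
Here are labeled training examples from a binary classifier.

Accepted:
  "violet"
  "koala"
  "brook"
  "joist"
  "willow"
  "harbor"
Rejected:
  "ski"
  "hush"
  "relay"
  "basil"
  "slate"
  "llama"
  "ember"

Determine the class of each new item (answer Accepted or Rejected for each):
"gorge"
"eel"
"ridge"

Accepted, Rejected, Rejected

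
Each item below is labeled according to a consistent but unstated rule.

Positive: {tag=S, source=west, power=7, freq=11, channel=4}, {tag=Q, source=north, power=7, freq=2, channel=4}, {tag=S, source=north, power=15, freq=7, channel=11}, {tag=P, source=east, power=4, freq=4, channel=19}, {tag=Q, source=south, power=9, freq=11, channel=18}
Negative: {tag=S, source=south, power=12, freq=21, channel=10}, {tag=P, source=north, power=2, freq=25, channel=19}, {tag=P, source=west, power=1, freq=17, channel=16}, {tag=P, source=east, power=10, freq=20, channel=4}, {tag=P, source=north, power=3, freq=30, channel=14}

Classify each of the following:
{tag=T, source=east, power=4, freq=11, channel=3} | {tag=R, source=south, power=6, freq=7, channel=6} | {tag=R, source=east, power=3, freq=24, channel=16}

'Positive' ⟺ freq ≤ 11.
{tag=T, source=east, power=4, freq=11, channel=3} — freq = 11, hence Positive.
{tag=R, source=south, power=6, freq=7, channel=6} — freq = 7, hence Positive.
{tag=R, source=east, power=3, freq=24, channel=16} — freq = 24, hence Negative.

Positive, Positive, Negative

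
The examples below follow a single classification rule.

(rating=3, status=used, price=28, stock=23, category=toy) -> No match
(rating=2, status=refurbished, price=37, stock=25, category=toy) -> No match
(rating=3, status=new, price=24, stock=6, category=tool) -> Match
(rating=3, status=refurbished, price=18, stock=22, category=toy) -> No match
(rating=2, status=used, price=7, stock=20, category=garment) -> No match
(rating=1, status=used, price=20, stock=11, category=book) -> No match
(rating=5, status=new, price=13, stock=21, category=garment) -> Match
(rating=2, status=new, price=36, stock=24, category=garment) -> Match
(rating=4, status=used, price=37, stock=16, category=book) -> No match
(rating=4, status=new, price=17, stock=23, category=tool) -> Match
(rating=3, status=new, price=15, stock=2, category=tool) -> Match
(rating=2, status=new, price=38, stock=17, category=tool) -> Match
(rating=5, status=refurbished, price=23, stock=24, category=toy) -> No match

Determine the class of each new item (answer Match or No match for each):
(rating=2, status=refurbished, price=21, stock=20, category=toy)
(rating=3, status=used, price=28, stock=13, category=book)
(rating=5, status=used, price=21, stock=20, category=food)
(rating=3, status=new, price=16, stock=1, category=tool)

Rule: status is new. This holds for each 'Match' example and fails for each 'No match' one.

No match, No match, No match, Match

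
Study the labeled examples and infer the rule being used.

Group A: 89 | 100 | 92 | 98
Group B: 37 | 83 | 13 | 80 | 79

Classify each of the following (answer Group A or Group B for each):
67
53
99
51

The pattern is that an item is 'Group A' exactly when: at least 89.
67 → 67 < 89 → Group B.
53 → 53 < 89 → Group B.
99 → 99 ≥ 89 → Group A.
51 → 51 < 89 → Group B.

Group B, Group B, Group A, Group B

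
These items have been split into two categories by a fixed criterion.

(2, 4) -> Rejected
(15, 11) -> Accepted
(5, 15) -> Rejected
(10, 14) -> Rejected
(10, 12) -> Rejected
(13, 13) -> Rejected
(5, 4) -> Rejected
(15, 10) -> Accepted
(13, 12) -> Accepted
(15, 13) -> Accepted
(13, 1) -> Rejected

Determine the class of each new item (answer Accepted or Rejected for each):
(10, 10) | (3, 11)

All 'Accepted' examples share one property — first > second AND sum ≥ 20 — and every 'Rejected' example lacks it.
(10, 10): 10 = 10, 10+10 = 20, lacks this property → Rejected. (3, 11): 3 < 11, 3+11 = 14, lacks this property → Rejected.

Rejected, Rejected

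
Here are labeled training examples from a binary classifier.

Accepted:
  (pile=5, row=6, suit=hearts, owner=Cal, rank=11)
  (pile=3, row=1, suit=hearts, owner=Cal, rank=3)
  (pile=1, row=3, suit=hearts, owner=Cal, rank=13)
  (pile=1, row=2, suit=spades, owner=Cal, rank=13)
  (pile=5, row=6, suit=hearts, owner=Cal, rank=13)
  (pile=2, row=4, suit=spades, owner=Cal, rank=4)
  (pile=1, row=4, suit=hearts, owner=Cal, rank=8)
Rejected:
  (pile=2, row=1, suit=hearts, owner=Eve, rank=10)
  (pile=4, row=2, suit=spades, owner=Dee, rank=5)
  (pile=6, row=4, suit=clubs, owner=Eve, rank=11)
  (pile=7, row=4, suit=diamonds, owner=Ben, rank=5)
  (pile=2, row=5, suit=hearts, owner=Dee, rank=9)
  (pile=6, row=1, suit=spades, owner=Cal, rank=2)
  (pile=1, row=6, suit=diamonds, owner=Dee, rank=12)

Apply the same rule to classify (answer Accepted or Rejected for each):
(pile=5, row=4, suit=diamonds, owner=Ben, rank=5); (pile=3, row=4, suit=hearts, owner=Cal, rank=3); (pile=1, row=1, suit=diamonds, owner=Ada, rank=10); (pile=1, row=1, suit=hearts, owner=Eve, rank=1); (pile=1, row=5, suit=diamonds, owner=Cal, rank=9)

Rejected, Accepted, Rejected, Rejected, Accepted

The common property of the 'Accepted' items is: owner is Cal AND pile ≤ 5. No 'Rejected' item has it.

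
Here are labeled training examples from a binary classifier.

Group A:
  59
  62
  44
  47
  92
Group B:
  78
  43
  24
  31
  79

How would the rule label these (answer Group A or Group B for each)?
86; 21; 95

'Group A' ⟺ ≡ 2 (mod 3).
Group A: 86, since 86 mod 3 = 2. Group B: 21, since 21 mod 3 = 0. Group A: 95, since 95 mod 3 = 2.

Group A, Group B, Group A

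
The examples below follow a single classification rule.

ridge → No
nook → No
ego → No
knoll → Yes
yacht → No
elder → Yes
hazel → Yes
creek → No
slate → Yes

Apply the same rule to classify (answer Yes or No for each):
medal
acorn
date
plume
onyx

The common property of the 'Yes' items is: contains 'l'. No 'No' item has it.

Yes, No, No, Yes, No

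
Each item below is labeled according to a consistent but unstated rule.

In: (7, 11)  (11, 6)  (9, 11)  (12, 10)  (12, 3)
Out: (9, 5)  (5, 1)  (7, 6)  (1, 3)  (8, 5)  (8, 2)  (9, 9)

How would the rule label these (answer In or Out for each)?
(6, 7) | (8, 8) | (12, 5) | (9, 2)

Out, Out, In, Out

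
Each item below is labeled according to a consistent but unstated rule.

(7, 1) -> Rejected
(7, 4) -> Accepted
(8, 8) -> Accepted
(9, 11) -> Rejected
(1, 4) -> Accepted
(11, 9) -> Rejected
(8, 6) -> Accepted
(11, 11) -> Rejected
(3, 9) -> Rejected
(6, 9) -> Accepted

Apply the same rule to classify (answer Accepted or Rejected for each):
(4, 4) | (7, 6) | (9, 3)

Accepted, Accepted, Rejected

The simplest hypothesis consistent with all the labels is: product is even.
(4, 4) → 4·4 = 16 → Accepted. (7, 6) → 7·6 = 42 → Accepted. (9, 3) → 9·3 = 27 → Rejected.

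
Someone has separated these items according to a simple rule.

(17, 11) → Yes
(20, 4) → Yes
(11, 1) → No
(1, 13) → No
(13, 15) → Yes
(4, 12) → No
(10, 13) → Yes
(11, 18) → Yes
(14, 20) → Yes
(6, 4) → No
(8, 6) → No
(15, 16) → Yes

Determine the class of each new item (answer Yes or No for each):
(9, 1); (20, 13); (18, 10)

The rule appears to be: sum ≥ 23.
(9, 1): No (9+1 = 10). (20, 13): Yes (20+13 = 33). (18, 10): Yes (18+10 = 28).

No, Yes, Yes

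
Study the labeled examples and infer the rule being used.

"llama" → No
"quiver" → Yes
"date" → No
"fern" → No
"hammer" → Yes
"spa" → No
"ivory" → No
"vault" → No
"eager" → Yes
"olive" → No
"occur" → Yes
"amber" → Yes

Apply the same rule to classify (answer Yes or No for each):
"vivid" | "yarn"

A rule that fits every label: ends with 'r' — true of each 'Yes' example, false of each 'No' one.
"vivid": ends with 'd' — lacks this property, so No. "yarn": ends with 'n' — lacks this property, so No.

No, No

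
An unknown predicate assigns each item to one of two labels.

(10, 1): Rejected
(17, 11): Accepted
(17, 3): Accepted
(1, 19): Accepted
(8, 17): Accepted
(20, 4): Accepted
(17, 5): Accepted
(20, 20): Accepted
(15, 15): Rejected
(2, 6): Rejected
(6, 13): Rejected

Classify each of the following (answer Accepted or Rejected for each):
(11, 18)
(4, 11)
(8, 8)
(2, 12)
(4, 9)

Accepted, Rejected, Rejected, Rejected, Rejected

All 'Accepted' examples share one property — max ≥ 17 — and every 'Rejected' example lacks it.
(11, 18): max 18, satisfies this → Accepted.
(4, 11): max 11, does not fit → Rejected.
(8, 8): max 8, does not fit → Rejected.
(2, 12): max 12, does not fit → Rejected.
(4, 9): max 9, does not fit → Rejected.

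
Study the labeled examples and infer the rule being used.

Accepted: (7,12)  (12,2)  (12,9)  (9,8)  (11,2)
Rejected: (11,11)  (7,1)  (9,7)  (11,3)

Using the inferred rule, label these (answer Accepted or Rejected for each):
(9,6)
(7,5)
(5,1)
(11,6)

Accepted, Rejected, Rejected, Accepted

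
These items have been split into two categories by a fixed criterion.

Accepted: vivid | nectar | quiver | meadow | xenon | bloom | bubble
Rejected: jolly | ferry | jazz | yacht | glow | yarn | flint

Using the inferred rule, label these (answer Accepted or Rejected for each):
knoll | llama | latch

Rejected, Accepted, Rejected

The pattern is that an item is 'Accepted' exactly when: has ≥ 2 vowels.
Rejected: knoll, since 1 vowel.
Accepted: llama, since 2 vowels.
Rejected: latch, since 1 vowel.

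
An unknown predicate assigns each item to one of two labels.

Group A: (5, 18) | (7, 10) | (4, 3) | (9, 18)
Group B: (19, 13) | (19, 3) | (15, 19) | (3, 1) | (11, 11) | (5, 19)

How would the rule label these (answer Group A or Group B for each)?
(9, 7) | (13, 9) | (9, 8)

Group B, Group B, Group A

The distinguishing property — sum is odd — holds for all the 'Group A' cases and none of the 'Group B' cases.
(9, 7) — 9+7 = 16, hence Group B.
(13, 9) — 13+9 = 22, hence Group B.
(9, 8) — 9+8 = 17, hence Group A.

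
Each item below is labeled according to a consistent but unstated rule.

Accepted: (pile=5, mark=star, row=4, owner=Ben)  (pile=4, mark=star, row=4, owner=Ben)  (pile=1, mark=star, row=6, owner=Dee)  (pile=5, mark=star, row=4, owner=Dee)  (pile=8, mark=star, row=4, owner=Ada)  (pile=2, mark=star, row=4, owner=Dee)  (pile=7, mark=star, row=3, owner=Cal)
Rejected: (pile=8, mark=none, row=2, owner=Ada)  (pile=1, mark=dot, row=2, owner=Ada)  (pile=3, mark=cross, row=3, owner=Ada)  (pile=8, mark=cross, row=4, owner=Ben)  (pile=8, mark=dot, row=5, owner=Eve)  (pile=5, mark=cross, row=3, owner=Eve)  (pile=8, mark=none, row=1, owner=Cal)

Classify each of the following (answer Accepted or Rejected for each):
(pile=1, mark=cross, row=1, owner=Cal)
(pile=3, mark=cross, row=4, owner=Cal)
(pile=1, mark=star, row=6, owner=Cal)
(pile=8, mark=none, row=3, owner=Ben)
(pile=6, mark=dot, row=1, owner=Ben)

The simplest hypothesis consistent with all the labels is: mark is star.
Rejected: (pile=1, mark=cross, row=1, owner=Cal), since mark is cross. Rejected: (pile=3, mark=cross, row=4, owner=Cal), since mark is cross. Accepted: (pile=1, mark=star, row=6, owner=Cal), since mark is star. Rejected: (pile=8, mark=none, row=3, owner=Ben), since mark is none. Rejected: (pile=6, mark=dot, row=1, owner=Ben), since mark is dot.

Rejected, Rejected, Accepted, Rejected, Rejected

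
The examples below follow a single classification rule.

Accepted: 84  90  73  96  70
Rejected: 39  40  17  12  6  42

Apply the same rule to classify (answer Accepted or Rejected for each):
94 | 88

Accepted, Accepted

The simplest hypothesis consistent with all the labels is: at least 70.
94: 94 ≥ 70, qualifies → Accepted.
88: 88 ≥ 70, qualifies → Accepted.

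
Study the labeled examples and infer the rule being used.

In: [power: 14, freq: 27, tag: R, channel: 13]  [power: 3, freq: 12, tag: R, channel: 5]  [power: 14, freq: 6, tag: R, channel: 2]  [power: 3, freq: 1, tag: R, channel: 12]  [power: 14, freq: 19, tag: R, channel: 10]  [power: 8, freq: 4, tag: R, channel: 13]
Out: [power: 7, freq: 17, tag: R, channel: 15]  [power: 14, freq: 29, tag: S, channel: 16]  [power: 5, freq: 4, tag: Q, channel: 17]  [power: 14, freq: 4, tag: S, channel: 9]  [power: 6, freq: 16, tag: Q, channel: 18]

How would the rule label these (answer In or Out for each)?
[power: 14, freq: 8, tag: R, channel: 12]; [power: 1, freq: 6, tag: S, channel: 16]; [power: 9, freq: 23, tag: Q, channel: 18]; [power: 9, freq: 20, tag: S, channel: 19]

In, Out, Out, Out

The classifier is using: tag is R AND channel ≤ 13.
[power: 14, freq: 8, tag: R, channel: 12]: tag is R, channel = 12, qualifies → In. [power: 1, freq: 6, tag: S, channel: 16]: tag is S, channel = 16, does not pass → Out. [power: 9, freq: 23, tag: Q, channel: 18]: tag is Q, channel = 18, does not pass → Out. [power: 9, freq: 20, tag: S, channel: 19]: tag is S, channel = 19, does not pass → Out.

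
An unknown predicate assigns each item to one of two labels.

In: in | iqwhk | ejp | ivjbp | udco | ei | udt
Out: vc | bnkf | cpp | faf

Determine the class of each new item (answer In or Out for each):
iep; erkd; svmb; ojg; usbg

The rule appears to be: starts with a vowel.
iep: starts with 'i' — satisfies this, so In.
erkd: starts with 'e' — satisfies this, so In.
svmb: starts with 's' — doesn't match, so Out.
ojg: starts with 'o' — satisfies this, so In.
usbg: starts with 'u' — satisfies this, so In.

In, In, Out, In, In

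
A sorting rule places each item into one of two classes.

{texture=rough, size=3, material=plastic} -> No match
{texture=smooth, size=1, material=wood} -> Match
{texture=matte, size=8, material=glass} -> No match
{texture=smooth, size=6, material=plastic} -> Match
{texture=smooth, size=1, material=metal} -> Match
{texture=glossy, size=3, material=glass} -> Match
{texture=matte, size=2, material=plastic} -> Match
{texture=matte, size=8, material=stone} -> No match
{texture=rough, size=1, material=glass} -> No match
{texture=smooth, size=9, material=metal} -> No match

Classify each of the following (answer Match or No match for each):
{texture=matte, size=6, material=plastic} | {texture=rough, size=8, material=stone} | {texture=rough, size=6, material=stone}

Match, No match, No match

A rule that fits every label: texture is not rough AND size ≤ 6 — true of each 'Match' example, false of each 'No match' one.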